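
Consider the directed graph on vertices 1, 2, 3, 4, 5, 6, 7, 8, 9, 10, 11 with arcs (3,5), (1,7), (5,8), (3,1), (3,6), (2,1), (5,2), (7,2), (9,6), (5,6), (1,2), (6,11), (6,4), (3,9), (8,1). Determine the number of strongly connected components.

9

{1, 2, 7} are all mutually reachable — one SCC of size 3.
{4} is an SCC by itself.
{8} is an SCC by itself.
{5} is an SCC by itself.
{11} is an SCC by itself.
(and 4 more singleton SCCs)
That gives 9 strongly connected components.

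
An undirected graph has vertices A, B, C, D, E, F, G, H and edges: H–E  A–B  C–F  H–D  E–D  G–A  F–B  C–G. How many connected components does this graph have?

Starting from D we can reach D, E, H. That is one component of size 3.
Starting from A we can reach A, B, C, F, G. That is one component of size 5.
Total: 2 components.

2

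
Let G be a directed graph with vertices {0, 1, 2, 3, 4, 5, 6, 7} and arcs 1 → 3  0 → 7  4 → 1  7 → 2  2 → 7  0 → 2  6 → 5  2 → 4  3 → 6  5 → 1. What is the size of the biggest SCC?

4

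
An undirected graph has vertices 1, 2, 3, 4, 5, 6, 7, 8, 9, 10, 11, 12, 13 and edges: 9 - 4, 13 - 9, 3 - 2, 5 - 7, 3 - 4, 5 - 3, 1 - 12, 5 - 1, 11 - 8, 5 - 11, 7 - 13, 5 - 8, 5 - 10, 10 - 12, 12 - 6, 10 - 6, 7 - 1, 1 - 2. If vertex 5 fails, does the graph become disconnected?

Yes

Deleting 5 raises the number of components from 1 to 2, so 5 is a cut vertex.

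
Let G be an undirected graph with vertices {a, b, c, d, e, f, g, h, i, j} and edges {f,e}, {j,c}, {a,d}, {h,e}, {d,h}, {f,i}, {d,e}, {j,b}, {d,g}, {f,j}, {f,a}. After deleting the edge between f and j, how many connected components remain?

2

Before removal there is 1 component.
f–j is a bridge — removing it separates f's side from j's side.
After removal: 2 components.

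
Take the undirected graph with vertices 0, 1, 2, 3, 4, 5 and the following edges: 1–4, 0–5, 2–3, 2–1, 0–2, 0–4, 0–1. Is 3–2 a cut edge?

Removing 3–2 leaves no path between 3 and 2: the component count goes from 1 to 2. So it is a bridge.

Yes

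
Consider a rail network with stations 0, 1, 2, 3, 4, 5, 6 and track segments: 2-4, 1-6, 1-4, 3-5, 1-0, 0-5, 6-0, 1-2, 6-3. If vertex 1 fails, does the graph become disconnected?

Yes

Deleting 1 raises the number of components from 1 to 2, so 1 is a cut vertex.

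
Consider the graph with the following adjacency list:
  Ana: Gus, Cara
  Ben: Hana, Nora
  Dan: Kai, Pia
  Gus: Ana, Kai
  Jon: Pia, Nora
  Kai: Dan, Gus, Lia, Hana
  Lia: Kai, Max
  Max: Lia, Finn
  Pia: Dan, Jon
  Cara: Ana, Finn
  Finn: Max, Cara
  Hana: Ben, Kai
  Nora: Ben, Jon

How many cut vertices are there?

Removing Kai increases the component count from 1 to 2, so Kai is a cut vertex.
By contrast removing Dan leaves 1 component; it is not a cut vertex. No other vertex is a cut vertex either.

1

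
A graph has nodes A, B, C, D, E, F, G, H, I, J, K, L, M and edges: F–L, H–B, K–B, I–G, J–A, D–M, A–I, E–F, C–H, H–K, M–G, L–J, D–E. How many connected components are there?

2

Starting from B we can reach B, C, H, K. That is one component of size 4.
Starting from A we can reach A, D, E, F, G, I, J, L, M. That is one component of size 9.
Total: 2 components.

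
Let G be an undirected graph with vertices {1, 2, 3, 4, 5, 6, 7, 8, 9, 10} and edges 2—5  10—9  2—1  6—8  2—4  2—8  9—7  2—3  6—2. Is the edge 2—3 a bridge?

Yes

Removing 2—3 leaves no path between 2 and 3: the component count goes from 2 to 3. So it is a bridge.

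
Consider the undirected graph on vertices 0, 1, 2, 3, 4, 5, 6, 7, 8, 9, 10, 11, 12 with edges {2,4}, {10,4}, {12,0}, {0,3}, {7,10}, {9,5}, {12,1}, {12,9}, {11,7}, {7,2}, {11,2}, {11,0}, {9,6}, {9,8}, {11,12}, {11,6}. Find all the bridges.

The edges on the cycle 11-12-9-6-11 are not bridges since each lies on that cycle.
But removing 8—9 disconnects 8 from 9; removing 0—3 disconnects 0 from 3; removing 5—9 disconnects 5 from 9; removing 12—1 disconnects 12 from 1 — these are bridges.

0-3, 1-12, 5-9, 8-9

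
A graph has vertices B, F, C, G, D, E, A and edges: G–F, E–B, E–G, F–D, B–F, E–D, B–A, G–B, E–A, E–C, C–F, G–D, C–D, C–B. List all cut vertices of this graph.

Removing B, for instance, still leaves 1 component. No single vertex removal increases the component count — the graph has no articulation points.

none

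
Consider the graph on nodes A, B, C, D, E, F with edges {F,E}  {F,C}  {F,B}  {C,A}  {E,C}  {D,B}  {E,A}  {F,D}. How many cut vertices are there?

1

Removing F increases the component count from 1 to 2, so F is a cut vertex.
By contrast removing C leaves 1 component; it is not a cut vertex. No other vertex is a cut vertex either.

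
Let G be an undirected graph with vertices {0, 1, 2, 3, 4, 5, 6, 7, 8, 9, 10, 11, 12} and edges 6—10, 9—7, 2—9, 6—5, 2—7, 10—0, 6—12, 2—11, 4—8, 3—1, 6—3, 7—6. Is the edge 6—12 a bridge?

Yes

Removing 6—12 leaves no path between 6 and 12: the component count goes from 2 to 3. So it is a bridge.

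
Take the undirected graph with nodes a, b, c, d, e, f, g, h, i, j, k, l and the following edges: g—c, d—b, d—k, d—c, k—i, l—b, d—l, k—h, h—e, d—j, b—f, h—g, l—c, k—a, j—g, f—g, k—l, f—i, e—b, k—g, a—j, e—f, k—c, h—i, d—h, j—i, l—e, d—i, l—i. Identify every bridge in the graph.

The edges on the cycle e-b-f-e are not bridges since each lies on that cycle.
Every edge lies on some cycle, so there are no bridges.

none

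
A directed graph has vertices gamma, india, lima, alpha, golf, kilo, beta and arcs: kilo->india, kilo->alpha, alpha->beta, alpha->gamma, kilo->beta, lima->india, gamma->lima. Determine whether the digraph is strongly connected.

No

There is no directed path from beta to lima, so the graph is not strongly connected.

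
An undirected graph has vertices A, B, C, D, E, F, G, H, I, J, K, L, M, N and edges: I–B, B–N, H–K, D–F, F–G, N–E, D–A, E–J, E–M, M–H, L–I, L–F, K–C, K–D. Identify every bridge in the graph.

The edges on the cycle L-I-B-N-E-M-H-K-D-F-L are not bridges since each lies on that cycle.
But removing C–K disconnects C from K; removing J–E disconnects J from E; removing F–G disconnects F from G; removing D–A disconnects D from A — these are bridges.

A-D, C-K, E-J, F-G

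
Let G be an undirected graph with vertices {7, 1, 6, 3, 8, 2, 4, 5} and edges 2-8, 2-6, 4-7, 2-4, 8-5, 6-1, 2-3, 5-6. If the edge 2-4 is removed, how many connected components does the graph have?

2

Before removal there is 1 component.
2-4 is a bridge — removing it separates 2's side from 4's side.
After removal: 2 components.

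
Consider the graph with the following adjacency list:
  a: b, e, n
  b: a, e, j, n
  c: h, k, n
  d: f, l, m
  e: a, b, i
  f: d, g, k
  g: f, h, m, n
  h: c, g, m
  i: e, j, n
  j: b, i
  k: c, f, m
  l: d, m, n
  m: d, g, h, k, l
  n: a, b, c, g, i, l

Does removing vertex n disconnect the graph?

Yes

Deleting n raises the number of components from 1 to 2, so n is a cut vertex.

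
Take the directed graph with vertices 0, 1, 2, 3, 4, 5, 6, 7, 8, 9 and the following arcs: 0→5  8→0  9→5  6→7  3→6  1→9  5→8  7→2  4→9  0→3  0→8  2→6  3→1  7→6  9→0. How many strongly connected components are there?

3

{0, 1, 3, 5, 8, 9} are all mutually reachable — one SCC of size 6.
{2, 6, 7} are all mutually reachable — one SCC of size 3.
{4} is an SCC by itself.
That gives 3 strongly connected components.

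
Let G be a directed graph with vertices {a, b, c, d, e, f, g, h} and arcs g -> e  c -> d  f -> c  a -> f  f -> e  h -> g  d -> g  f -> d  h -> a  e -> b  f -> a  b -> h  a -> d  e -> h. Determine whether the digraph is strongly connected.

From e we can reach every vertex (a, b, c, d, e, f, g, h), and every vertex can reach e (a, b, c, d, e, f, g, h). So the whole graph is one strongly connected component.

Yes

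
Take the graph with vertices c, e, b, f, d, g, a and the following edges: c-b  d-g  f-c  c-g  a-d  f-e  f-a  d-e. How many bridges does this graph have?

The edges on the cycle f-a-d-e-f are not bridges since each lies on that cycle.
But removing b-c disconnects b from c — this is a bridge.

1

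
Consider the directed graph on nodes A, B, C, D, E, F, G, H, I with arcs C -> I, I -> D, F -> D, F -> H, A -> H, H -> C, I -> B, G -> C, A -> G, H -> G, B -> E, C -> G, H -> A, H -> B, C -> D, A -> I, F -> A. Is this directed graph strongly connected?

There is no directed path from I to A, so the graph is not strongly connected.

No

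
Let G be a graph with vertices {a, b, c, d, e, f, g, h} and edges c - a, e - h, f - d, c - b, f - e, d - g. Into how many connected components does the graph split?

Starting from a we can reach a, b, c. That is one component of size 3.
Starting from d we can reach d, e, f, g, h. That is one component of size 5.
Total: 2 components.

2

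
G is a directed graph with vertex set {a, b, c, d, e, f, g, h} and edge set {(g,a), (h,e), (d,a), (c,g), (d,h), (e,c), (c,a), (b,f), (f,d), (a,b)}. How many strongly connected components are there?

1

{a, b, c, d, e, f, g, h} are all mutually reachable — one SCC of size 8.
That gives 1 strongly connected component.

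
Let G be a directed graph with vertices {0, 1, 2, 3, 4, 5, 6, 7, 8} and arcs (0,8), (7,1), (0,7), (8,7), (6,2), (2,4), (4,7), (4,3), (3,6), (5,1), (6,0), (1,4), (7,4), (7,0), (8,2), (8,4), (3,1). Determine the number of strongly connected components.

2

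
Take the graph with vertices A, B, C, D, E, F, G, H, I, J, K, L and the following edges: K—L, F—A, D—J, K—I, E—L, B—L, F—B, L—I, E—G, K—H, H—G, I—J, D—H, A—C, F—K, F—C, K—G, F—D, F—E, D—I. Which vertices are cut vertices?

Removing F increases the component count from 1 to 2, so F is a cut vertex.
By contrast removing J leaves 1 component; it is not a cut vertex. No other vertex is a cut vertex either.

F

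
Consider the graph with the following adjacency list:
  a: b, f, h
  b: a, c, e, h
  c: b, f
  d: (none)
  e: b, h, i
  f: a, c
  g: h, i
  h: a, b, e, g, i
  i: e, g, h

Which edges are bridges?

none

The edges on the cycle h-g-i-h are not bridges since each lies on that cycle.
Every edge lies on some cycle, so there are no bridges.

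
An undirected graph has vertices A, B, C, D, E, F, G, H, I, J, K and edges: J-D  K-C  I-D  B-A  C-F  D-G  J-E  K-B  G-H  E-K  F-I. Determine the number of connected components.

Starting from A we can reach A, B, C, D, E, F, G, H, I, J, K. That is one component of size 11.
Total: 1 component.

1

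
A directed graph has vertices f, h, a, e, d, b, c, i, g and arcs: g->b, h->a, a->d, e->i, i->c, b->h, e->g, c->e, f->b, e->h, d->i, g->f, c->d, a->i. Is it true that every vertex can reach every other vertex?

From i we can reach every vertex (a, b, c, d, e, f, g, h, i), and every vertex can reach i (a, b, c, d, e, f, g, h, i). So the whole graph is one strongly connected component.

Yes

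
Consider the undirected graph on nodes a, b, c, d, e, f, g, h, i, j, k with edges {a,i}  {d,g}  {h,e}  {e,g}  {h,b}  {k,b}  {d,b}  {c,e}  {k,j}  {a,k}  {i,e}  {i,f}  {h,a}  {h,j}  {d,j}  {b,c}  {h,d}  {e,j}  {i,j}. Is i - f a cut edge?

Yes

Removing i - f leaves no path between i and f: the component count goes from 1 to 2. So it is a bridge.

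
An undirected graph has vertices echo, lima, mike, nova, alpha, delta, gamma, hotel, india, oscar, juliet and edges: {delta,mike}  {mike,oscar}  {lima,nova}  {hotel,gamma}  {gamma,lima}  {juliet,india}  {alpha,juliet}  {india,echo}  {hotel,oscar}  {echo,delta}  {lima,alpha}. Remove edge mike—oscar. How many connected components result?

mike and oscar are still connected via mike-delta-echo-india-juliet-alpha-lima-gamma-hotel-oscar, so the component count stays at 1.

1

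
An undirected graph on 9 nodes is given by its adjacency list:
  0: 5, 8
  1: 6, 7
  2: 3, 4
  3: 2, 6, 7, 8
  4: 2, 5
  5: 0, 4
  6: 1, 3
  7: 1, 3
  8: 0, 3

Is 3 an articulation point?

Deleting 3 raises the number of components from 1 to 2, so 3 is a cut vertex.

Yes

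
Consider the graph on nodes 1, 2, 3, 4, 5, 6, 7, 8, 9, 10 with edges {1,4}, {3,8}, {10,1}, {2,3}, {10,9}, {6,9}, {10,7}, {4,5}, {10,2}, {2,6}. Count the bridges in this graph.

6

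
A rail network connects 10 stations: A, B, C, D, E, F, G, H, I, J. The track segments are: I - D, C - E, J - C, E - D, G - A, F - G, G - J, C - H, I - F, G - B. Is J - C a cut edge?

No

After removing J - C, the path J-G-F-I-D-E-C still connects them, so the edge is not a bridge.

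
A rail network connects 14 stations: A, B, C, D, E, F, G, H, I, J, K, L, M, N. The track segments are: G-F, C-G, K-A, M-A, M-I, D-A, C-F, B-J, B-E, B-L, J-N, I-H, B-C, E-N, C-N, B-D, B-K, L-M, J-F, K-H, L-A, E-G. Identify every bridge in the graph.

The edges on the cycle B-E-G-F-J-B are not bridges since each lies on that cycle.
Every edge lies on some cycle, so there are no bridges.

none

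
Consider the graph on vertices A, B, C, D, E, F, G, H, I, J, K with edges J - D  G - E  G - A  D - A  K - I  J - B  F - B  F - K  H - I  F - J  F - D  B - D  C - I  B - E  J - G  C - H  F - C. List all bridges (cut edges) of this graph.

none

The edges on the cycle C-H-I-C are not bridges since each lies on that cycle.
Every edge lies on some cycle, so there are no bridges.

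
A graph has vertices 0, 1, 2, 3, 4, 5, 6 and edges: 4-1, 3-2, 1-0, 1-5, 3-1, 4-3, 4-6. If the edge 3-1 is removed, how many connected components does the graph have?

1

3 and 1 are still connected via 3-4-1, so the component count stays at 1.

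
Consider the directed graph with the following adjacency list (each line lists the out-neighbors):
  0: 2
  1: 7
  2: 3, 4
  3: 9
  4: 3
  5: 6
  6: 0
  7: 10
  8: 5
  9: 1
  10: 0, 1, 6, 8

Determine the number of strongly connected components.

1

{0, 1, 2, 3, 4, 5, 6, 7, 8, 9, 10} are all mutually reachable — one SCC of size 11.
That gives 1 strongly connected component.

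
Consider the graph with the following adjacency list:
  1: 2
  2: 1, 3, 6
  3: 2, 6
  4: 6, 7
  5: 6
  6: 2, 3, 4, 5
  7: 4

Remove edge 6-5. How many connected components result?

2

Before removal there is 1 component.
6-5 is a bridge — removing it separates 6's side from 5's side.
After removal: 2 components.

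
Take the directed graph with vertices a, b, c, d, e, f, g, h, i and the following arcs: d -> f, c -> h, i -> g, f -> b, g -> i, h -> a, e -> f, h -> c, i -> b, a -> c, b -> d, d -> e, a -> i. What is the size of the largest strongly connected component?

4

{b, d, e, f} are all mutually reachable — one SCC of size 4.
{a, c, h} are all mutually reachable — one SCC of size 3.
{g, i} are all mutually reachable — one SCC of size 2.
The largest has 4 vertices.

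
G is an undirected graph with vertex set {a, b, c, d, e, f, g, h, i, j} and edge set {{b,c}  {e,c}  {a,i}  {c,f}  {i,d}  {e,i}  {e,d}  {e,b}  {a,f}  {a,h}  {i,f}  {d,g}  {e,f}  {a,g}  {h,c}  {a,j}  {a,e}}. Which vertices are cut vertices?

a

Removing a increases the component count from 1 to 2, so a is a cut vertex.
By contrast removing i leaves 1 component; it is not a cut vertex. No other vertex is a cut vertex either.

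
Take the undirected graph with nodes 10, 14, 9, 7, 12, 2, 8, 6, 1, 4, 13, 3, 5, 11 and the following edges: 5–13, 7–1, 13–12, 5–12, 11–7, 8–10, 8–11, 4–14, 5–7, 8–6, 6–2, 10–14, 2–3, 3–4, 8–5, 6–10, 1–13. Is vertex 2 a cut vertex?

No

Deleting 2 leaves 2 components (was 2), so 2 is not a cut vertex.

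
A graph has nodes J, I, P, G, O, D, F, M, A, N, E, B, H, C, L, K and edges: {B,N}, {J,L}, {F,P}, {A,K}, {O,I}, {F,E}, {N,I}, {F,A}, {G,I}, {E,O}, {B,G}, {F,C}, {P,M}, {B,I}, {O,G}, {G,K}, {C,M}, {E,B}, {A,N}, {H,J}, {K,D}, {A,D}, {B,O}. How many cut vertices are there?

Removing F increases the component count from 2 to 3, so F is a cut vertex.
Removing J increases the component count from 2 to 3, so J is a cut vertex.
By contrast removing E leaves 2 components; it is not a cut vertex. No other vertex is a cut vertex either.

2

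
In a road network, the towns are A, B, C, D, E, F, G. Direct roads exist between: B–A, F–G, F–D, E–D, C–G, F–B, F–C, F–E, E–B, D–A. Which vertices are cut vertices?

F

Removing F increases the component count from 1 to 2, so F is a cut vertex.
By contrast removing C leaves 1 component; it is not a cut vertex. No other vertex is a cut vertex either.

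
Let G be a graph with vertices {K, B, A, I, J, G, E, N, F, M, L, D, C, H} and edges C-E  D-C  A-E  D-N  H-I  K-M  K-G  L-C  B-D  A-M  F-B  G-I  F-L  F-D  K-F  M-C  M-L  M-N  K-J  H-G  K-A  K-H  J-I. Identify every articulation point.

K

Removing K increases the component count from 1 to 2, so K is a cut vertex.
By contrast removing D leaves 1 component; it is not a cut vertex. No other vertex is a cut vertex either.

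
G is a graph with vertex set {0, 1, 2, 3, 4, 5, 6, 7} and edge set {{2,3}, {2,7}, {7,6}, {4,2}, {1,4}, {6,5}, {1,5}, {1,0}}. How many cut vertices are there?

Removing 1 increases the component count from 1 to 2, so 1 is a cut vertex.
Removing 2 increases the component count from 1 to 2, so 2 is a cut vertex.
By contrast removing 4 leaves 1 component; it is not a cut vertex. No other vertex is a cut vertex either.

2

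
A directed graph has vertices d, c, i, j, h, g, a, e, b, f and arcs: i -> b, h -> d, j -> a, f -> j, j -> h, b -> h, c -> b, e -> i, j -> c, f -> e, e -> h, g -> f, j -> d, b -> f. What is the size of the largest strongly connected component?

{b, c, e, f, i, j} are all mutually reachable — one SCC of size 6.
{d} is an SCC by itself.
{g} is an SCC by itself.
{h} is an SCC by itself.
{a} is an SCC by itself.
The largest has 6 vertices.

6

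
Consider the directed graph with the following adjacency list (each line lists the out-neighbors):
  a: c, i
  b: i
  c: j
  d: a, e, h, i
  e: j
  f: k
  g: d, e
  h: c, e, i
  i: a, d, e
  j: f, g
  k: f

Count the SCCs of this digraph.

3

{a, c, d, e, g, h, i, j} are all mutually reachable — one SCC of size 8.
{f, k} are all mutually reachable — one SCC of size 2.
{b} is an SCC by itself.
That gives 3 strongly connected components.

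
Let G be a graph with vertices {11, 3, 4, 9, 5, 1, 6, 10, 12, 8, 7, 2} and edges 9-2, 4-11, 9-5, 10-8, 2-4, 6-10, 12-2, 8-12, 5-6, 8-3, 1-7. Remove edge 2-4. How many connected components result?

3

Before removal there are 2 components.
2-4 is a bridge — removing it separates 2's side from 4's side.
After removal: 3 components.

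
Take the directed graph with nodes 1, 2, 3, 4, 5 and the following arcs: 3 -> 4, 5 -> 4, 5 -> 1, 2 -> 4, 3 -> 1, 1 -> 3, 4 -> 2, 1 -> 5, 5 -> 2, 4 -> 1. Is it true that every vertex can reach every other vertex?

From 2 we can reach every vertex (1, 2, 3, 4, 5), and every vertex can reach 2 (1, 2, 3, 4, 5). So the whole graph is one strongly connected component.

Yes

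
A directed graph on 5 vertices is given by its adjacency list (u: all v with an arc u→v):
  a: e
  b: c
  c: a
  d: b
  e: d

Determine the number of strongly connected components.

{a, b, c, d, e} are all mutually reachable — one SCC of size 5.
That gives 1 strongly connected component.

1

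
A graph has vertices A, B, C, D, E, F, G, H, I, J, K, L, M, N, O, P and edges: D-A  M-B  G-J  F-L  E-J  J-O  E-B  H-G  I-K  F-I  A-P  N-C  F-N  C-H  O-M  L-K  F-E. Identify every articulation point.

Removing A increases the component count from 2 to 3, so A is a cut vertex.
Removing F increases the component count from 2 to 3, so F is a cut vertex.
By contrast removing C leaves 2 components; it is not a cut vertex. No other vertex is a cut vertex either.

A, F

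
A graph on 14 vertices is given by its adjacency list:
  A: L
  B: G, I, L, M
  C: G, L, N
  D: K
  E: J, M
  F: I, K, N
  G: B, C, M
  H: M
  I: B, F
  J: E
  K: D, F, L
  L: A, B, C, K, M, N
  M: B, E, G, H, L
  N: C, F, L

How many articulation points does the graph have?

Removing E increases the component count from 1 to 2, so E is a cut vertex.
Removing K increases the component count from 1 to 2, so K is a cut vertex.
Removing L increases the component count from 1 to 2, so L is a cut vertex.
Likewise M is a cut vertex.
By contrast removing F leaves 1 component; it is not a cut vertex. No other vertex is a cut vertex either.

4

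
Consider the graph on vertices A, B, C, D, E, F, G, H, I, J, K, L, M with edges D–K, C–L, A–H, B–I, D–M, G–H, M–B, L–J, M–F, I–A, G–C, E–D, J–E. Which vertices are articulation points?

D, M

Removing D increases the component count from 1 to 2, so D is a cut vertex.
Removing M increases the component count from 1 to 2, so M is a cut vertex.
By contrast removing K leaves 1 component; it is not a cut vertex. No other vertex is a cut vertex either.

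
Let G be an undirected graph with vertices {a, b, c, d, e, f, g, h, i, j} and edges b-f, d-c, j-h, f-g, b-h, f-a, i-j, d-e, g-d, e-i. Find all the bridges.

a-f, c-d

The edges on the cycle b-f-g-d-e-i-j-h-b are not bridges since each lies on that cycle.
But removing c-d disconnects c from d; removing f-a disconnects f from a — these are bridges.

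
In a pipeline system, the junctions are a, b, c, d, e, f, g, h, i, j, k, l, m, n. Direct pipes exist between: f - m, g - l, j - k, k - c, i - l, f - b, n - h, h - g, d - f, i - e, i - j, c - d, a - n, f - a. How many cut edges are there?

The edges on the cycle i-j-k-c-d-f-a-n-h-g-l-i are not bridges since each lies on that cycle.
But removing b - f disconnects b from f; removing i - e disconnects i from e; removing m - f disconnects m from f — these are bridges.
That makes 3 bridges.

3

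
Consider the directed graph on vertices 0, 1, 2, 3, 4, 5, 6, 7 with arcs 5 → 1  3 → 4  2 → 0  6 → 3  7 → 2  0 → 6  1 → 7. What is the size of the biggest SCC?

1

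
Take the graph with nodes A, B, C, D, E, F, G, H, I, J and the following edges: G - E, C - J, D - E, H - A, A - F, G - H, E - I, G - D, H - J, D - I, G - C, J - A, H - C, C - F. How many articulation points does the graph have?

Removing G increases the component count from 2 to 3, so G is a cut vertex.
By contrast removing H leaves 2 components; it is not a cut vertex. No other vertex is a cut vertex either.

1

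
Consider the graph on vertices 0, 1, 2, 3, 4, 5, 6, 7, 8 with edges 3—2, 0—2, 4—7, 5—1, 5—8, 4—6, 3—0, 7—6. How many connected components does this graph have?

3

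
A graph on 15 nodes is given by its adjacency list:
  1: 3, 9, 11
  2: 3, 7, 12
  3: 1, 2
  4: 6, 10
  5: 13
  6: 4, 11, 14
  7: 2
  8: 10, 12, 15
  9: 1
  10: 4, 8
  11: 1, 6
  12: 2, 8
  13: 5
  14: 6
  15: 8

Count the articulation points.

4

Removing 1 increases the component count from 2 to 3, so 1 is a cut vertex.
Removing 2 increases the component count from 2 to 3, so 2 is a cut vertex.
Removing 6 increases the component count from 2 to 3, so 6 is a cut vertex.
Likewise 8 is a cut vertex.
By contrast removing 12 leaves 2 components; it is not a cut vertex. No other vertex is a cut vertex either.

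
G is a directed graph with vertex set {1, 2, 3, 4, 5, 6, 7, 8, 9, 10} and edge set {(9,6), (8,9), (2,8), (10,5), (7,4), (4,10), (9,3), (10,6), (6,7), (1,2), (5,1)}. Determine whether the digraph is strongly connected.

No

There is no directed path from 3 to 6, so the graph is not strongly connected.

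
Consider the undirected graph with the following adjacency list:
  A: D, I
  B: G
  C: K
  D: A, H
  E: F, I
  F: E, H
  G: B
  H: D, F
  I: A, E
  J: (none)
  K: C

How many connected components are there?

J is isolated — a component by itself.
Starting from C we can reach C, K. That is one component of size 2.
Starting from B we can reach B, G. That is one component of size 2.
Starting from A we can reach A, D, E, F, H, I. That is one component of size 6.
Total: 4 components.

4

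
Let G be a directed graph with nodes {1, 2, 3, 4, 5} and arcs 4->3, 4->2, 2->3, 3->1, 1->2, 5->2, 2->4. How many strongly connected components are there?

2

{1, 2, 3, 4} are all mutually reachable — one SCC of size 4.
{5} is an SCC by itself.
That gives 2 strongly connected components.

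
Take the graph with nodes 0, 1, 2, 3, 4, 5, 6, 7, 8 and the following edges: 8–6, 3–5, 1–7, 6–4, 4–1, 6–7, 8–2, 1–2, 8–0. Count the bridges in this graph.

2

The edges on the cycle 6-4-1-7-6 are not bridges since each lies on that cycle.
But removing 0–8 disconnects 0 from 8; removing 5–3 disconnects 5 from 3 — these are bridges.
That makes 2 bridges.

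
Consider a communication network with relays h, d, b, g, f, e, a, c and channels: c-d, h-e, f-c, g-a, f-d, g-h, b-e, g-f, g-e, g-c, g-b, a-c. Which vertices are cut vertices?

g

Removing g increases the component count from 1 to 2, so g is a cut vertex.
By contrast removing e leaves 1 component; it is not a cut vertex. No other vertex is a cut vertex either.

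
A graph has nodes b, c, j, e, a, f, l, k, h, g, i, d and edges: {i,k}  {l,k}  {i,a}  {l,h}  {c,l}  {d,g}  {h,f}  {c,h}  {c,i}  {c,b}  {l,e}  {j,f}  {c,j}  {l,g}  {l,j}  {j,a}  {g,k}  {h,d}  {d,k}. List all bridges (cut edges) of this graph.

The edges on the cycle c-l-j-a-i-c are not bridges since each lies on that cycle.
But removing b—c disconnects b from c; removing l—e disconnects l from e — these are bridges.

b-c, e-l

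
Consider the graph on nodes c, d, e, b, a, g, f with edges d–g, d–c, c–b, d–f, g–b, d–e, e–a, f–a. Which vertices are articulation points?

Removing d increases the component count from 1 to 2, so d is a cut vertex.
By contrast removing f leaves 1 component; it is not a cut vertex. No other vertex is a cut vertex either.

d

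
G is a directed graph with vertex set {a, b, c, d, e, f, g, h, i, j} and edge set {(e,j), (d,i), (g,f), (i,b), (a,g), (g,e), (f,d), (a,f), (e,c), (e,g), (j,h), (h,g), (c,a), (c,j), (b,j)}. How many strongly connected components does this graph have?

1

{a, b, c, d, e, f, g, h, i, j} are all mutually reachable — one SCC of size 10.
That gives 1 strongly connected component.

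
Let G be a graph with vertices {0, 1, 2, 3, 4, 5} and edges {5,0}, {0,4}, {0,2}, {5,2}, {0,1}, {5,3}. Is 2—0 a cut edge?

No

After removing 2—0, the path 2-5-0 still connects them, so the edge is not a bridge.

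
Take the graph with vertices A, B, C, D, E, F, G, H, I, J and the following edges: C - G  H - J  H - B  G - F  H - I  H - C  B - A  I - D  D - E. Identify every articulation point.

B, C, D, G, H, I

Removing B increases the component count from 1 to 2, so B is a cut vertex.
Removing C increases the component count from 1 to 2, so C is a cut vertex.
Removing D increases the component count from 1 to 2, so D is a cut vertex.
Likewise G, H, I are cut vertices.
By contrast removing J leaves 1 component; it is not a cut vertex. No other vertex is a cut vertex either.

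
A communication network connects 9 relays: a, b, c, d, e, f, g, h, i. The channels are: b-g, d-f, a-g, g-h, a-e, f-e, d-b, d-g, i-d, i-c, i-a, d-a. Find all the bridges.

c-i, g-h

The edges on the cycle i-d-b-g-a-i are not bridges since each lies on that cycle.
But removing h-g disconnects h from g; removing c-i disconnects c from i — these are bridges.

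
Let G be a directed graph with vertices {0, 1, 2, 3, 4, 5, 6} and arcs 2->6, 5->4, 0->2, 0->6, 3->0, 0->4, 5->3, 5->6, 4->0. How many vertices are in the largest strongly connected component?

{0, 4} are all mutually reachable — one SCC of size 2.
{5} is an SCC by itself.
{1} is an SCC by itself.
{2} is an SCC by itself.
{6} is an SCC by itself.
(and 1 more singleton SCC)
The largest has 2 vertices.

2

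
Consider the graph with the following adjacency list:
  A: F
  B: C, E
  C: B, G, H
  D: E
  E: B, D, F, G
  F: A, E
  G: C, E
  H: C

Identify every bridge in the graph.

A-F, C-H, D-E, E-F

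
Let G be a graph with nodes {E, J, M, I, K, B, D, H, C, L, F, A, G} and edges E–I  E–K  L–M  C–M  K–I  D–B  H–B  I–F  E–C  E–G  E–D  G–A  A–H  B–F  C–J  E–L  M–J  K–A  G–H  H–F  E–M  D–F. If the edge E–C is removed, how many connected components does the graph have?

E and C are still connected via E-M-C, so the component count stays at 1.

1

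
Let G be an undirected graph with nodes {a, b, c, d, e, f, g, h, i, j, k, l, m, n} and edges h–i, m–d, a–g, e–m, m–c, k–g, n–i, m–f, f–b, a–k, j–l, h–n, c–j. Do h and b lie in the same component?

The component containing h is {h, i, n}, and b is not in it.

No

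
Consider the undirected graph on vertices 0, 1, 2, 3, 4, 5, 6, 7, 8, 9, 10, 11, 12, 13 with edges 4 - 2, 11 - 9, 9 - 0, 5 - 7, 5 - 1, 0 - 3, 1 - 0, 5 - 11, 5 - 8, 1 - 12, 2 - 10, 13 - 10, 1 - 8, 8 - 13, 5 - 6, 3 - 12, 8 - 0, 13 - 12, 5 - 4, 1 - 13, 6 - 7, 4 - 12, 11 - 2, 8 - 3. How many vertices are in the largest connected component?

14

Starting from 0 we can reach 0, 1, 2, 3, 4, 5, 6, 7, 8, 9, 10, 11, 12, 13. That is one component of size 14.
The largest has 14 vertices.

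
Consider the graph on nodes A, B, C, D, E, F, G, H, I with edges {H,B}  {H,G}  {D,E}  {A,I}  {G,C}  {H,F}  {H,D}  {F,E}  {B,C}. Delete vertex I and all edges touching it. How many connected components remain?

With I gone, the remaining components are: {A}; {B, C, D, E, F, G, H}.
That is 2 components.

2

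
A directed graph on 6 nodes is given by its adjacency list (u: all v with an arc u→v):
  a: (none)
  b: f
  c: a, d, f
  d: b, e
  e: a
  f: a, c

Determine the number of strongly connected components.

{b, c, d, f} are all mutually reachable — one SCC of size 4.
{e} is an SCC by itself.
{a} is an SCC by itself.
That gives 3 strongly connected components.

3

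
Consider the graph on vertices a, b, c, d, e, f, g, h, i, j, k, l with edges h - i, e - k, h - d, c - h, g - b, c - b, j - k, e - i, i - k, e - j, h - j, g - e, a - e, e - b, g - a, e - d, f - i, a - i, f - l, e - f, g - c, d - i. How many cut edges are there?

The edges on the cycle g-a-i-e-g are not bridges since each lies on that cycle.
But removing l - f disconnects l from f — this is a bridge.

1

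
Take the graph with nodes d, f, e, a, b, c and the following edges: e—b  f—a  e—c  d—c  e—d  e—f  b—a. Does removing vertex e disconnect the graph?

Yes

Deleting e raises the number of components from 1 to 2, so e is a cut vertex.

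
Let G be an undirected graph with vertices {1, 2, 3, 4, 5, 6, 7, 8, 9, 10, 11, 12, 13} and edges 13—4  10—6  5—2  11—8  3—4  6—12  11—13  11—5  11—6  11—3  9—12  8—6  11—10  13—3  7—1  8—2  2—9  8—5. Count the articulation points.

1

Removing 11 increases the component count from 2 to 3, so 11 is a cut vertex.
By contrast removing 13 leaves 2 components; it is not a cut vertex. No other vertex is a cut vertex either.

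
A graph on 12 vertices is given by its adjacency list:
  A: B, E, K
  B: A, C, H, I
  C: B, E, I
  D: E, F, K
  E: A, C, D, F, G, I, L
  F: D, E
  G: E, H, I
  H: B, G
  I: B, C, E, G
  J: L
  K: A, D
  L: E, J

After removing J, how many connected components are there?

1

With J gone, the remaining components are: {A, B, C, D, E, F, G, H, I, K, L}.
That is 1 component.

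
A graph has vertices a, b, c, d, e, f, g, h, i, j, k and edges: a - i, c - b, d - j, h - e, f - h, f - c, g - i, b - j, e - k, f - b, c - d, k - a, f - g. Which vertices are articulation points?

f

Removing f increases the component count from 1 to 2, so f is a cut vertex.
By contrast removing i leaves 1 component; it is not a cut vertex. No other vertex is a cut vertex either.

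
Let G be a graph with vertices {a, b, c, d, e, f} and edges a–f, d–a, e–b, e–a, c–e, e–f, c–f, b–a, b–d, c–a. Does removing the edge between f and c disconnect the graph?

After removing f–c, the path f-e-c still connects them, so the edge is not a bridge.

No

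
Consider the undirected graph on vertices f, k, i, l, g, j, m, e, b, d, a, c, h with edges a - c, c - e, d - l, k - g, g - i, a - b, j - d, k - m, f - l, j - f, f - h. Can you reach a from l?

No

The component containing l is {d, f, h, j, l}, and a is not in it.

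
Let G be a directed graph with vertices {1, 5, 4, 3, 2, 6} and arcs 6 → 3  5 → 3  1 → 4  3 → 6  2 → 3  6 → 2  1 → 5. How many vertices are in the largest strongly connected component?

3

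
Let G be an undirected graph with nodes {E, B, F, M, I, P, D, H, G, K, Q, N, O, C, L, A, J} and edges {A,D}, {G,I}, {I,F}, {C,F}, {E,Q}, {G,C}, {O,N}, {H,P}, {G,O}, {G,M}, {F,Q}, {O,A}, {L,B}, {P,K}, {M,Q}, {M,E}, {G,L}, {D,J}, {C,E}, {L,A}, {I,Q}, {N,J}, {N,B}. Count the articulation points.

2

Removing G increases the component count from 2 to 3, so G is a cut vertex.
Removing P increases the component count from 2 to 3, so P is a cut vertex.
By contrast removing H leaves 2 components; it is not a cut vertex. No other vertex is a cut vertex either.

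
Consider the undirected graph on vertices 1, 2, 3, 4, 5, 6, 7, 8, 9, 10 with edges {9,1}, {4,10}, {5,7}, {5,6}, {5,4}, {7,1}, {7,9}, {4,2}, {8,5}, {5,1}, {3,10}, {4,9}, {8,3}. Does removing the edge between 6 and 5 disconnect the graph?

Removing 6 - 5 leaves no path between 6 and 5: the component count goes from 1 to 2. So it is a bridge.

Yes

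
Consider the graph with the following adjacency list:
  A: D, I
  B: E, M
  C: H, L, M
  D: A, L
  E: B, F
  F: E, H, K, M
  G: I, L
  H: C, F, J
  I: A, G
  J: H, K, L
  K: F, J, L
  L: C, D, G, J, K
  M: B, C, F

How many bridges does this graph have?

The edges on the cycle L-G-I-A-D-L are not bridges since each lies on that cycle.
Every edge lies on some cycle, so there are no bridges.

0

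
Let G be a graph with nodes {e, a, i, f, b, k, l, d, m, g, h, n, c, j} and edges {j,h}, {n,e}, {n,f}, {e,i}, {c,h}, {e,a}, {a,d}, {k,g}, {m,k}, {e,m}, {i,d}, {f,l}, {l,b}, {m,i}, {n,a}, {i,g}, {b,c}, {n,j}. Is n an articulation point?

Yes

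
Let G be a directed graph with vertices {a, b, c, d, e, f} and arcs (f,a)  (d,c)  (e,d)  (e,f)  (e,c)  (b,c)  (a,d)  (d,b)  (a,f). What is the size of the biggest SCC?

2

{a, f} are all mutually reachable — one SCC of size 2.
{b} is an SCC by itself.
{d} is an SCC by itself.
{e} is an SCC by itself.
{c} is an SCC by itself.
The largest has 2 vertices.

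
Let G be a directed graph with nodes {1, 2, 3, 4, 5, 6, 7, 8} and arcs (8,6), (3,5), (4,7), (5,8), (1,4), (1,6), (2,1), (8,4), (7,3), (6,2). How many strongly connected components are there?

1

{1, 2, 3, 4, 5, 6, 7, 8} are all mutually reachable — one SCC of size 8.
That gives 1 strongly connected component.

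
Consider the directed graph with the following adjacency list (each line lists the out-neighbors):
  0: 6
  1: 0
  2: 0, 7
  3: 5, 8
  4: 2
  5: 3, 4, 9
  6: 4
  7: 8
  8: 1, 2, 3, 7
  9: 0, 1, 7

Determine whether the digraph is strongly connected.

Yes

From 3 we can reach every vertex (0, 1, 2, 3, 4, 5, 6, 7, 8, 9), and every vertex can reach 3 (0, 1, 2, 3, 4, 5, 6, 7, 8, 9). So the whole graph is one strongly connected component.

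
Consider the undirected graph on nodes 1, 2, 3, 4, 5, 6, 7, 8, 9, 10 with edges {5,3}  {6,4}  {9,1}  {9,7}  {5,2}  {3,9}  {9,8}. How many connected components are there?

3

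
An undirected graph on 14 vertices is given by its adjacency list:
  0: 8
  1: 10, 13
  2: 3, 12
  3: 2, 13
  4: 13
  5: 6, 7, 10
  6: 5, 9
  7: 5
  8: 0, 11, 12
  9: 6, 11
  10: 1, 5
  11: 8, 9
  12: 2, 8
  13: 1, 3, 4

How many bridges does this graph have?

3

The edges on the cycle 3-13-1-10-5-6-9-11-8-12-2-3 are not bridges since each lies on that cycle.
But removing 13-4 disconnects 13 from 4; removing 8-0 disconnects 8 from 0; removing 5-7 disconnects 5 from 7 — these are bridges.
That makes 3 bridges.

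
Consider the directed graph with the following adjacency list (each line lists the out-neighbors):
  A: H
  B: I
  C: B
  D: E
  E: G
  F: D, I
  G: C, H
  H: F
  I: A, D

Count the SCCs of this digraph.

{A, B, C, D, E, F, G, H, I} are all mutually reachable — one SCC of size 9.
That gives 1 strongly connected component.

1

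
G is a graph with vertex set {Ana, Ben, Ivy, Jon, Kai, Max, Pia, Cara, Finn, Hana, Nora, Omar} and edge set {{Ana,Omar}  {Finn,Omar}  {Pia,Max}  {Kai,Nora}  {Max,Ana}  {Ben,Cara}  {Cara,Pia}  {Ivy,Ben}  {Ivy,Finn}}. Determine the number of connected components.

4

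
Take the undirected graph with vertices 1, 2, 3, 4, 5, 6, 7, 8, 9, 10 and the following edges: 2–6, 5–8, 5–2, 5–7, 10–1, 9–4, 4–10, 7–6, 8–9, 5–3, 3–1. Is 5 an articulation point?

Deleting 5 raises the number of components from 1 to 2, so 5 is a cut vertex.

Yes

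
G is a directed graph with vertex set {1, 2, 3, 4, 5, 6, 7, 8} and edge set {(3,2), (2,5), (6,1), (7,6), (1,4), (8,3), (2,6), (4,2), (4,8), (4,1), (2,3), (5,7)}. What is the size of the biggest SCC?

{1, 2, 3, 4, 5, 6, 7, 8} are all mutually reachable — one SCC of size 8.
The largest has 8 vertices.

8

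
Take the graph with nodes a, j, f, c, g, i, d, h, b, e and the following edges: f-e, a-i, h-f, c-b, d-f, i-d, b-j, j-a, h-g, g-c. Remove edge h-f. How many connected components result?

1

h and f are still connected via h-g-c-b-j-a-i-d-f, so the component count stays at 1.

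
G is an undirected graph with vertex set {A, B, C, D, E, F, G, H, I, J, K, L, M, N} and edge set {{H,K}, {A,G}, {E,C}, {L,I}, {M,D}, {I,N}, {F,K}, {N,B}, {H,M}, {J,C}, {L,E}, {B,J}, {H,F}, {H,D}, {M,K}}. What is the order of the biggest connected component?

7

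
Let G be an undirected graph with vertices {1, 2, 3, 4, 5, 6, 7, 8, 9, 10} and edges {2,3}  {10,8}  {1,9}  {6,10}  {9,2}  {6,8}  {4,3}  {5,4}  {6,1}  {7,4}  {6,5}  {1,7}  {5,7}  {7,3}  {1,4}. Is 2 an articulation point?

No

Deleting 2 leaves 1 component (was 1) (its neighbors 3, 9 remain connected to each other), so 2 is not a cut vertex.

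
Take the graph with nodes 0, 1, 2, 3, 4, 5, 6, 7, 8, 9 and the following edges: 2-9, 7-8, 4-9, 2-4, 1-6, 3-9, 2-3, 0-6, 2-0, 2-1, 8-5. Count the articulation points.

2

Removing 2 increases the component count from 2 to 3, so 2 is a cut vertex.
Removing 8 increases the component count from 2 to 3, so 8 is a cut vertex.
By contrast removing 3 leaves 2 components; it is not a cut vertex. No other vertex is a cut vertex either.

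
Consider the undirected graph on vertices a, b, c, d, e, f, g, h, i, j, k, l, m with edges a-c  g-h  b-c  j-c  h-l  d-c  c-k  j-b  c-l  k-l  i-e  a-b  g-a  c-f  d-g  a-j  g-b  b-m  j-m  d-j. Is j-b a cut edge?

After removing j-b, the path j-a-b still connects them, so the edge is not a bridge.

No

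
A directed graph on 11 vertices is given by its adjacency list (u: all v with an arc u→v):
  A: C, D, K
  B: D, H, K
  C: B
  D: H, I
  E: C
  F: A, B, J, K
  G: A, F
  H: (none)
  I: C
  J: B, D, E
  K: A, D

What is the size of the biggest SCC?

{A, B, C, D, I, K} are all mutually reachable — one SCC of size 6.
{H} is an SCC by itself.
{J} is an SCC by itself.
{G} is an SCC by itself.
{F} is an SCC by itself.
(and 1 more singleton SCC)
The largest has 6 vertices.

6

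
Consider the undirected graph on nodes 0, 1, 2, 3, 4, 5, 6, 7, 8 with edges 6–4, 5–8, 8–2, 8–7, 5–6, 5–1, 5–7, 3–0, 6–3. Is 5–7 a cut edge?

After removing 5–7, the path 5-8-7 still connects them, so the edge is not a bridge.

No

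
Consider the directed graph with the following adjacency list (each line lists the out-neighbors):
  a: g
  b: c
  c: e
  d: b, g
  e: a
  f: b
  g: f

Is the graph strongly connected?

There is no directed path from b to d, so the graph is not strongly connected.

No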